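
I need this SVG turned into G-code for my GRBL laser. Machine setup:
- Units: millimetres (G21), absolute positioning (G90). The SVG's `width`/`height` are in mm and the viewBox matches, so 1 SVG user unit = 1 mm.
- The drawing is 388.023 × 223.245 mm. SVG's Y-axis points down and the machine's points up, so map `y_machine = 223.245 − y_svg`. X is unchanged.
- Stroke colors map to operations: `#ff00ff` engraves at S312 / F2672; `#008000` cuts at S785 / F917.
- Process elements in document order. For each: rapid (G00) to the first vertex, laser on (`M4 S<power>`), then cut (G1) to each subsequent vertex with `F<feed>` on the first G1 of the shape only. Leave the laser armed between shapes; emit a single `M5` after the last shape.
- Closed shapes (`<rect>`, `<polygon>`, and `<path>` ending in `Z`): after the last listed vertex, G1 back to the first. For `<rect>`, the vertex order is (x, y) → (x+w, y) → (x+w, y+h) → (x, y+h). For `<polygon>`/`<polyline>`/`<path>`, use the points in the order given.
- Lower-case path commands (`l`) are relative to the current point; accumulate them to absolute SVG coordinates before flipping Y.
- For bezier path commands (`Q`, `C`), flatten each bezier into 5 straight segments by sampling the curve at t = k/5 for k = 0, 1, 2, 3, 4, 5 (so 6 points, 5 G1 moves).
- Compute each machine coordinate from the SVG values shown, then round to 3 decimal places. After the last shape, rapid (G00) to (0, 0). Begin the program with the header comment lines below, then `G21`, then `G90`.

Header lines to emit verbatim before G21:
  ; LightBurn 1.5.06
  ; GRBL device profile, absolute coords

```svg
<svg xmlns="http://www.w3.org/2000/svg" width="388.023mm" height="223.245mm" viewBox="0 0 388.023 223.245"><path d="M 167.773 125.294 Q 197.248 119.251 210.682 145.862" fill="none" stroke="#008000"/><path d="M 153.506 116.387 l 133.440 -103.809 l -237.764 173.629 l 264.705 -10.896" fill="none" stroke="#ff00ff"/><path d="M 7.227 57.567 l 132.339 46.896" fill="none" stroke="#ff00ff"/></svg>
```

1 u = 1 mm; y_m = 223.245 − y.

[1] `<path>` quadratic bezier, #008000→cut S785 F917: (167.773,97.951) → (178.921,99.062) → (188.786,97.561) → (197.368,93.447) → (204.667,86.721) → (210.682,77.383)

[2] `<path>` open polyline, #ff00ff→engrave S312 F2672: (153.506,106.858) → (286.946,210.667) → (49.182,37.038) → (313.887,47.934)

[3] `<path>` line segment, #ff00ff→engrave S312 F2672: (7.227,165.678) → (139.566,118.782)

; LightBurn 1.5.06
; GRBL device profile, absolute coords
G21
G90
G00 X167.773 Y97.951
M4 S785
G1 X178.921 Y99.062 F917
G1 X188.786 Y97.561
G1 X197.368 Y93.447
G1 X204.667 Y86.721
G1 X210.682 Y77.383
G00 X153.506 Y106.858
M4 S312
G1 X286.946 Y210.667 F2672
G1 X49.182 Y37.038
G1 X313.887 Y47.934
G00 X7.227 Y165.678
M4 S312
G1 X139.566 Y118.782 F2672
M5
G00 X0.000 Y0.000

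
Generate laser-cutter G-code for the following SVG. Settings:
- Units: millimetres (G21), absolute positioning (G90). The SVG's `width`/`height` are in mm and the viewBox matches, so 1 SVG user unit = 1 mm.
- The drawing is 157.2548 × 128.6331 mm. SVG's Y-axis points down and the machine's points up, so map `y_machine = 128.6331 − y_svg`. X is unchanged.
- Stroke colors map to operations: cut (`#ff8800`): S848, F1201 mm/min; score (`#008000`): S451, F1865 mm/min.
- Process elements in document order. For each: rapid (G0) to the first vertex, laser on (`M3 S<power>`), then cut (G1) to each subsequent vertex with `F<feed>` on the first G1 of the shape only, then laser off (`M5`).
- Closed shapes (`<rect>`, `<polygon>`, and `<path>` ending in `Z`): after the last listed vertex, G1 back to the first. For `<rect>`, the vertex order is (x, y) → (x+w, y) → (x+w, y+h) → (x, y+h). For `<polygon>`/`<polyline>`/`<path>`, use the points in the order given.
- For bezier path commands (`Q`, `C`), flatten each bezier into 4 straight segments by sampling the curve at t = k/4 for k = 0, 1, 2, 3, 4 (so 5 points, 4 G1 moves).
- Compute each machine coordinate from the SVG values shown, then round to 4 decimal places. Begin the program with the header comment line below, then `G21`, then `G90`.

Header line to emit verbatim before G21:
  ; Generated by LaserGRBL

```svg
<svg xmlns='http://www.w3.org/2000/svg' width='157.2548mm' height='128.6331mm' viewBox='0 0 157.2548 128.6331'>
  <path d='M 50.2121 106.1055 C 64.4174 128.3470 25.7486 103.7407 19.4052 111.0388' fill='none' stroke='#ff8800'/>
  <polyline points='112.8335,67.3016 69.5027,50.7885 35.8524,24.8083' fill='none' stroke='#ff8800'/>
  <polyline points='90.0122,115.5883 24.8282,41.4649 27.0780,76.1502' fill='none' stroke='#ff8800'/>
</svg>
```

; Generated by LaserGRBL
G21
G90
G0 X50.2121 Y22.5276
M3 S848
G1 X52.2834 Y13.3999 F1201
G1 X42.5144 Y14.4572
G1 X28.8925 Y18.3163
G1 X19.4052 Y17.5943
M5
G0 X112.8335 Y61.3315
M3 S848
G1 X69.5027 Y77.8446 F1201
G1 X35.8524 Y103.8248
M5
G0 X90.0122 Y13.0448
M3 S848
G1 X24.8282 Y87.1682 F1201
G1 X27.0780 Y52.4829
M5

1 u = 1 mm; y_m = 128.6331 − y.

[1] `<path>` cubic bezier, #ff8800→cut S848 F1201: (50.2121,22.5276) → (52.2834,13.3999) → (42.5144,14.4572) → (28.8925,18.3163) → (19.4052,17.5943)

[2] `<polyline>` open polyline, #ff8800→cut S848 F1201: (112.8335,61.3315) → (69.5027,77.8446) → (35.8524,103.8248)

[3] `<polyline>` open polyline, #ff8800→cut S848 F1201: (90.0122,13.0448) → (24.8282,87.1682) → (27.0780,52.4829)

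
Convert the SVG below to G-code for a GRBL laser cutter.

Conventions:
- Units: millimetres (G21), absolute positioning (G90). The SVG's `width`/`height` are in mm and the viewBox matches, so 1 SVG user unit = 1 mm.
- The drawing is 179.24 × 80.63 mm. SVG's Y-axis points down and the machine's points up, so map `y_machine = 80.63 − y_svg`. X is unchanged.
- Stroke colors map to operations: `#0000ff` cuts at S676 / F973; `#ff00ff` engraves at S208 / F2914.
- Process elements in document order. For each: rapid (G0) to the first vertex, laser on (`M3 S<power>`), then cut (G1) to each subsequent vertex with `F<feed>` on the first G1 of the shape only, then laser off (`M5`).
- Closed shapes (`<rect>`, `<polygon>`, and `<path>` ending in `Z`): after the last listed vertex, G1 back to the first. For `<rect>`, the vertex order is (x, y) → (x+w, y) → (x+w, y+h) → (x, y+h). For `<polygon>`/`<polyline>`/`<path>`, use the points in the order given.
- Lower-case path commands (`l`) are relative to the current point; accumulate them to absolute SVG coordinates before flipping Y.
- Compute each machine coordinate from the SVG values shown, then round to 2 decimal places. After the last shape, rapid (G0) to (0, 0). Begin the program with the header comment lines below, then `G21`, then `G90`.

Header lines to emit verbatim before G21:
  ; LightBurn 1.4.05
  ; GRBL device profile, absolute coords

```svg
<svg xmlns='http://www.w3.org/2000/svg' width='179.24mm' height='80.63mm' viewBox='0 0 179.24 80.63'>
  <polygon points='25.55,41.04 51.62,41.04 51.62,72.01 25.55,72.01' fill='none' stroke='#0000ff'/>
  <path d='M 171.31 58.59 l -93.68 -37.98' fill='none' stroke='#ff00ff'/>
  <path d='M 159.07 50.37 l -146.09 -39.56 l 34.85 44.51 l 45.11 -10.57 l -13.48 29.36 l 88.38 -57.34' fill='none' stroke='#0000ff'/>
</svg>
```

Since the viewBox matches the mm dimensions, user units are millimetres directly. The only transform is the Y-flip y_m = 80.63 − y_svg.

Shape 1 is a rectangle drawn with `<polygon>`. Its stroke #0000ff means cut at S676, F973. After flipping Y the toolpath is (25.55,39.59) → (51.62,39.59) → (51.62,8.62) → (25.55,8.62) → (25.55,39.59), returning to the start.

Shape 2 is a line segment drawn with `<path>`. Its stroke #ff00ff means engrave at S208, F2914. After flipping Y the toolpath is (171.31,22.04) → (77.63,60.02).

Shape 3 is a open polyline drawn with `<path>`. Its stroke #0000ff means cut at S676, F973. After flipping Y the toolpath is (159.07,30.26) → (12.98,69.82) → (47.83,25.31) → (92.94,35.88) → (79.46,6.52) → (167.84,63.86).

; LightBurn 1.4.05
; GRBL device profile, absolute coords
G21
G90
G0 X25.55 Y39.59
M3 S676
G1 X51.62 Y39.59 F973
G1 X51.62 Y8.62
G1 X25.55 Y8.62
G1 X25.55 Y39.59
M5
G0 X171.31 Y22.04
M3 S208
G1 X77.63 Y60.02 F2914
M5
G0 X159.07 Y30.26
M3 S676
G1 X12.98 Y69.82 F973
G1 X47.83 Y25.31
G1 X92.94 Y35.88
G1 X79.46 Y6.52
G1 X167.84 Y63.86
M5
G0 X0.00 Y0.00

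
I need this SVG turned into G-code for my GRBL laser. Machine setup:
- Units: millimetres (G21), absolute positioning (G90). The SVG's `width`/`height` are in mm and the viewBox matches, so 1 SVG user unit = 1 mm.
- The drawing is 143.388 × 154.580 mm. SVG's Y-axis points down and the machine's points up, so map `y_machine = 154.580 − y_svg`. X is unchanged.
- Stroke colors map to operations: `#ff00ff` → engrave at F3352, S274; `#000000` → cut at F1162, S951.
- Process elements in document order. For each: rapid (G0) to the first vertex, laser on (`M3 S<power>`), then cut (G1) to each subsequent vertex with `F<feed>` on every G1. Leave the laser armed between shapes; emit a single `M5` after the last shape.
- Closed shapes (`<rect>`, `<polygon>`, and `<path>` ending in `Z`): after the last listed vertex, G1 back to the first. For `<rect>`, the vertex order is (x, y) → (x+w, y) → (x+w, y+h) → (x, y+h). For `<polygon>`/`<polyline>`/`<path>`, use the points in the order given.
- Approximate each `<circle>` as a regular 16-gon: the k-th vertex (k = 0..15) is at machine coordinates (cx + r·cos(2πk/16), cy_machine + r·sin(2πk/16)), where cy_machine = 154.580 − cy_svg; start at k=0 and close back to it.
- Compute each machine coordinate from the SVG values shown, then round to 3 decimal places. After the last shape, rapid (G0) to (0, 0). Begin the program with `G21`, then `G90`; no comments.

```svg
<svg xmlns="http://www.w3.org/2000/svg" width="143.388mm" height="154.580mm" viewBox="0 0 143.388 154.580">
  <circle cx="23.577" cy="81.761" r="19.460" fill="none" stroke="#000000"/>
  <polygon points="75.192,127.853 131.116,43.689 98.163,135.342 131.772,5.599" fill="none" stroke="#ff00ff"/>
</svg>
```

G21
G90
G0 X43.037 Y72.819
M3 S951
G1 X41.556 Y80.266 F1162
G1 X37.337 Y86.579 F1162
G1 X31.024 Y90.798 F1162
G1 X23.577 Y92.279 F1162
G1 X16.130 Y90.798 F1162
G1 X9.817 Y86.579 F1162
G1 X5.598 Y80.266 F1162
G1 X4.117 Y72.819 F1162
G1 X5.598 Y65.372 F1162
G1 X9.817 Y59.059 F1162
G1 X16.130 Y54.840 F1162
G1 X23.577 Y53.359 F1162
G1 X31.024 Y54.840 F1162
G1 X37.337 Y59.059 F1162
G1 X41.556 Y65.372 F1162
G1 X43.037 Y72.819 F1162
G0 X75.192 Y26.727
M3 S274
G1 X131.116 Y110.891 F3352
G1 X98.163 Y19.238 F3352
G1 X131.772 Y148.981 F3352
G1 X75.192 Y26.727 F3352
M5
G0 X0.000 Y0.000

Since the viewBox matches the mm dimensions, user units are millimetres directly. The only transform is the Y-flip y_m = 154.580 − y_svg.

Shape 1 is a circle drawn with `<circle>`. Its stroke #000000 means cut at S951, F1162. After flipping Y the toolpath is (43.037,72.819) → (41.556,80.266) → (37.337,86.579) → (31.024,90.798) → (23.577,92.279) → (16.130,90.798) → (9.817,86.579) → (5.598,80.266) → (4.117,72.819) → (5.598,65.372) → (9.817,59.059) → (16.130,54.840) → (23.577,53.359) → (31.024,54.840) → (37.337,59.059) → (41.556,65.372) → (43.037,72.819), returning to the start.

Shape 2 is a closed polygon drawn with `<polygon>`. Its stroke #ff00ff means engrave at S274, F3352. After flipping Y the toolpath is (75.192,26.727) → (131.116,110.891) → (98.163,19.238) → (131.772,148.981) → (75.192,26.727), returning to the start.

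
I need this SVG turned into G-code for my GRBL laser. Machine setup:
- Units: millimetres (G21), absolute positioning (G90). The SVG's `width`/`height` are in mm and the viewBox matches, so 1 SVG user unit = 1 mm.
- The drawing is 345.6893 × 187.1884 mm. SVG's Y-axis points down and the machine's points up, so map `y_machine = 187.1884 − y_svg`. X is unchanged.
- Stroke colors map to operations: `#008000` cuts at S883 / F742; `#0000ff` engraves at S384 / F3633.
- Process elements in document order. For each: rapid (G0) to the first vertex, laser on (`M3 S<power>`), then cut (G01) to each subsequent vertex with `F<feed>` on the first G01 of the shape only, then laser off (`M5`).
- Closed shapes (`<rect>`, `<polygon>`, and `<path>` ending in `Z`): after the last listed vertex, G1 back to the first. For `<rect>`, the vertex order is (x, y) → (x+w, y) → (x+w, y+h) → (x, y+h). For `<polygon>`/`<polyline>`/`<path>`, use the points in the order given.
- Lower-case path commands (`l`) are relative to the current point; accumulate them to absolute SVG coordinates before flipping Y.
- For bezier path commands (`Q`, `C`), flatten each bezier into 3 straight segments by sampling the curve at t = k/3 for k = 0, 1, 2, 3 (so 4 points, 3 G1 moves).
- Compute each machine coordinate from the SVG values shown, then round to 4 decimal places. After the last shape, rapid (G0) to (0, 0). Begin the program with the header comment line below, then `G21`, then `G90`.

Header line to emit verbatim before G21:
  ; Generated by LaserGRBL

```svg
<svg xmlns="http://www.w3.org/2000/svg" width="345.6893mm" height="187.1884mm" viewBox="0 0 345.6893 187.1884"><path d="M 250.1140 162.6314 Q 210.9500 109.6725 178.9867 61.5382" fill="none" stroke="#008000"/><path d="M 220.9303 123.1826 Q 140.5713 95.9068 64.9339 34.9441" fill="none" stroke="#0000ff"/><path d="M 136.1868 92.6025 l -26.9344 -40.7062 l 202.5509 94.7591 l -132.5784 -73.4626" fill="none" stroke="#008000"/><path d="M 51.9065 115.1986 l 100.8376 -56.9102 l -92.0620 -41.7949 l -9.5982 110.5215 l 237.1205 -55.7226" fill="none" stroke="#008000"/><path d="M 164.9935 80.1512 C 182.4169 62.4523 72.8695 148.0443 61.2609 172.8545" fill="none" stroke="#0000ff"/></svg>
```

; Generated by LaserGRBL
G21
G90
G0 X250.1140 Y24.5570
M3 S883
G01 X224.8047 Y59.3269 F742
G01 X201.0956 Y93.0246
G01 X178.9867 Y125.6502
M5
G0 X220.9303 Y64.0058
M3 S384
G01 X167.8823 Y85.9327 F3633
G01 X115.8835 Y115.3455
G01 X64.9339 Y152.2443
M5
G0 X136.1868 Y94.5859
M3 S883
G01 X109.2524 Y135.2921 F742
G01 X311.8033 Y40.5330
G01 X179.2249 Y113.9956
M5
G0 X51.9065 Y71.9898
M3 S883
G01 X152.7441 Y128.9000 F742
G01 X60.6821 Y170.6949
G01 X51.0839 Y60.1734
G01 X288.2044 Y115.8960
M5
G0 X164.9935 Y107.0372
M3 S384
G01 X148.4233 Y96.3826 F3633
G01 X97.1858 Y53.3279
G01 X61.2609 Y14.3339
M5
G0 X0.0000 Y0.0000

Since the viewBox matches the mm dimensions, user units are millimetres directly. The only transform is the Y-flip y_m = 187.1884 − y_svg.

Shape 1 is a quadratic bezier drawn with `<path>`. Its stroke #008000 means cut at S883, F742. After flipping Y the toolpath is (250.1140,24.5570) → (224.8047,59.3269) → (201.0956,93.0246) → (178.9867,125.6502).

Shape 2 is a quadratic bezier drawn with `<path>`. Its stroke #0000ff means engrave at S384, F3633. After flipping Y the toolpath is (220.9303,64.0058) → (167.8823,85.9327) → (115.8835,115.3455) → (64.9339,152.2443).

Shape 3 is a open polyline drawn with `<path>`. Its stroke #008000 means cut at S883, F742. After flipping Y the toolpath is (136.1868,94.5859) → (109.2524,135.2921) → (311.8033,40.5330) → (179.2249,113.9956).

Shape 4 is a open polyline drawn with `<path>`. Its stroke #008000 means cut at S883, F742. After flipping Y the toolpath is (51.9065,71.9898) → (152.7441,128.9000) → (60.6821,170.6949) → (51.0839,60.1734) → (288.2044,115.8960).

Shape 5 is a cubic bezier drawn with `<path>`. Its stroke #0000ff means engrave at S384, F3633. After flipping Y the toolpath is (164.9935,107.0372) → (148.4233,96.3826) → (97.1858,53.3279) → (61.2609,14.3339).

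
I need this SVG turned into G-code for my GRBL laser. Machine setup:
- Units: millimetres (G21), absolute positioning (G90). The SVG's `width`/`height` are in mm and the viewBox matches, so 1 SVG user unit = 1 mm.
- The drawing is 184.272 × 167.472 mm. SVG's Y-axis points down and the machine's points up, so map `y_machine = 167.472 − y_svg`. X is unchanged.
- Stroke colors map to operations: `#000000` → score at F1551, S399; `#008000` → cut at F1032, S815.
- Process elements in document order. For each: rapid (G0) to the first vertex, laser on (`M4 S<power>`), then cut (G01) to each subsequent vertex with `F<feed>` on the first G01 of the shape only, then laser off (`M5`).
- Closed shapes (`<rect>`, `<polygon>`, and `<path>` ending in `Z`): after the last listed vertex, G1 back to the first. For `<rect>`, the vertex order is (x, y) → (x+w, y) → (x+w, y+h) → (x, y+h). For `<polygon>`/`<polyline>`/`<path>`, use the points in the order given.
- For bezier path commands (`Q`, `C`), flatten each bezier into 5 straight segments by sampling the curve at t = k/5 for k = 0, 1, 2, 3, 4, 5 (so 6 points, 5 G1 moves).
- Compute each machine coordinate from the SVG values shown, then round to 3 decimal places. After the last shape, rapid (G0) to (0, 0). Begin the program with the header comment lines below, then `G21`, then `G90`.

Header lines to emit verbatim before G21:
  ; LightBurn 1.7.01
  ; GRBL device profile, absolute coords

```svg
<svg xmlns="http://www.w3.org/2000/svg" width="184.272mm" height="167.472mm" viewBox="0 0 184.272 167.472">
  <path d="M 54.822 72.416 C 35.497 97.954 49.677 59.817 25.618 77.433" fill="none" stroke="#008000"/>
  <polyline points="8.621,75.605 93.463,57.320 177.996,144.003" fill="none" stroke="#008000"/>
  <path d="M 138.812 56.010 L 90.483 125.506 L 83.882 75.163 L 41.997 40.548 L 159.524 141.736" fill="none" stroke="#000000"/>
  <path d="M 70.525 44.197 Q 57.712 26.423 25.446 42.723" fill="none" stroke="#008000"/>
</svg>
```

viewBox `0 0 184.272 167.472` with mm width/height → 1 unit = 1 mm. Flip: y_m = 167.472 − y_svg.

**Shape 1** — `<path>` cubic bezier, stroke `#008000` → cut (S815, F1032). Control points (SVG): P0=(54.822,72.416), P1=(35.497,97.954), P2=(49.677,59.817), P3=(25.618,77.433); sampled at t=k/5. Machine vertices: (54.822,95.056) → (46.674,86.419) → (43.123,87.331) → (40.726,92.060) → (36.039,94.874) → (25.618,90.039). Open path.

**Shape 2** — `<polyline>` open polyline, stroke `#008000` → cut (S815, F1032). Machine vertices: (8.621,91.867) → (93.463,110.152) → (177.996,23.469). Open path.

**Shape 3** — `<path>` open polyline, stroke `#000000` → score (S399, F1551). Machine vertices: (138.812,111.462) → (90.483,41.966) → (83.882,92.309) → (41.997,126.924) → (159.524,25.736). Open path.

**Shape 4** — `<path>` quadratic bezier, stroke `#008000` → cut (S815, F1032). Control points (SVG): P0=(70.525,44.197), P1=(57.712,26.423), P2=(25.446,42.723); sampled at t=k/5. Machine vertices: (70.525,123.275) → (64.622,129.022) → (57.162,132.042) → (48.146,132.337) → (37.574,129.906) → (25.446,124.749). Open path.

; LightBurn 1.7.01
; GRBL device profile, absolute coords
G21
G90
G0 X54.822 Y95.056
M4 S815
G01 X46.674 Y86.419 F1032
G01 X43.123 Y87.331
G01 X40.726 Y92.060
G01 X36.039 Y94.874
G01 X25.618 Y90.039
M5
G0 X8.621 Y91.867
M4 S815
G01 X93.463 Y110.152 F1032
G01 X177.996 Y23.469
M5
G0 X138.812 Y111.462
M4 S399
G01 X90.483 Y41.966 F1551
G01 X83.882 Y92.309
G01 X41.997 Y126.924
G01 X159.524 Y25.736
M5
G0 X70.525 Y123.275
M4 S815
G01 X64.622 Y129.022 F1032
G01 X57.162 Y132.042
G01 X48.146 Y132.337
G01 X37.574 Y129.906
G01 X25.446 Y124.749
M5
G0 X0.000 Y0.000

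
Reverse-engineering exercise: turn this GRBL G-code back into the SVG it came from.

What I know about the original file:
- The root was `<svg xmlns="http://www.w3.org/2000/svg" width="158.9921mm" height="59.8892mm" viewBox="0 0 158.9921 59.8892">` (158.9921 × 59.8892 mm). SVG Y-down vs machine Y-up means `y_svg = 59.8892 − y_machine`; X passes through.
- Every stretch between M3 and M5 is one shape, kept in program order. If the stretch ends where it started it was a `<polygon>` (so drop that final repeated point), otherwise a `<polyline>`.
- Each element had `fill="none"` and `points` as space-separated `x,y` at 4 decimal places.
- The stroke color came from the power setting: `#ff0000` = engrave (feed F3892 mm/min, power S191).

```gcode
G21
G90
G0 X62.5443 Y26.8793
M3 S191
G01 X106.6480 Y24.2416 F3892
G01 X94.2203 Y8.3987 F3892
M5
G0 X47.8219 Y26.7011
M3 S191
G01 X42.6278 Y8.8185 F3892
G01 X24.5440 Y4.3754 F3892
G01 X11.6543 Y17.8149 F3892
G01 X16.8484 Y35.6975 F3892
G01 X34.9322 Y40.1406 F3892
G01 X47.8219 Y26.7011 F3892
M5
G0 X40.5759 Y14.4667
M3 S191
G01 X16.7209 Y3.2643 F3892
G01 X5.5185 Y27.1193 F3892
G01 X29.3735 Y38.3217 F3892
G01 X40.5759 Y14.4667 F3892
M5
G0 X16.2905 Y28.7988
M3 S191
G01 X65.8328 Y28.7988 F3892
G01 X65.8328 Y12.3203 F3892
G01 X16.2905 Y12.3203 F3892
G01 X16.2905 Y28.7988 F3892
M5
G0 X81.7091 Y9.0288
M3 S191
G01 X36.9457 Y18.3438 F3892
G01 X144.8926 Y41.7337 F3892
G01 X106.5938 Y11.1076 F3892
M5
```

y_svg = 59.8892 − y_m. Every run uses S191, so all elements get stroke `#ff0000` (engrave).

[1] open run; points: 62.5443,33.0099 106.6480,35.6476 94.2203,51.4905

[2] closed run; points: 47.8219,33.1881 42.6278,51.0707 24.5440,55.5138 11.6543,42.0743 16.8484,24.1917 34.9322,19.7486

[3] closed run; points: 40.5759,45.4225 16.7209,56.6249 5.5185,32.7699 29.3735,21.5675

[4] closed run; points: 16.2905,31.0904 65.8328,31.0904 65.8328,47.5689 16.2905,47.5689

[5] open run; points: 81.7091,50.8604 36.9457,41.5454 144.8926,18.1555 106.5938,48.7816

<svg xmlns="http://www.w3.org/2000/svg" width="158.9921mm" height="59.8892mm" viewBox="0 0 158.9921 59.8892">
  <polyline points="62.5443,33.0099 106.6480,35.6476 94.2203,51.4905" fill="none" stroke="#ff0000"/>
  <polygon points="47.8219,33.1881 42.6278,51.0707 24.5440,55.5138 11.6543,42.0743 16.8484,24.1917 34.9322,19.7486" fill="none" stroke="#ff0000"/>
  <polygon points="40.5759,45.4225 16.7209,56.6249 5.5185,32.7699 29.3735,21.5675" fill="none" stroke="#ff0000"/>
  <polygon points="16.2905,31.0904 65.8328,31.0904 65.8328,47.5689 16.2905,47.5689" fill="none" stroke="#ff0000"/>
  <polyline points="81.7091,50.8604 36.9457,41.5454 144.8926,18.1555 106.5938,48.7816" fill="none" stroke="#ff0000"/>
</svg>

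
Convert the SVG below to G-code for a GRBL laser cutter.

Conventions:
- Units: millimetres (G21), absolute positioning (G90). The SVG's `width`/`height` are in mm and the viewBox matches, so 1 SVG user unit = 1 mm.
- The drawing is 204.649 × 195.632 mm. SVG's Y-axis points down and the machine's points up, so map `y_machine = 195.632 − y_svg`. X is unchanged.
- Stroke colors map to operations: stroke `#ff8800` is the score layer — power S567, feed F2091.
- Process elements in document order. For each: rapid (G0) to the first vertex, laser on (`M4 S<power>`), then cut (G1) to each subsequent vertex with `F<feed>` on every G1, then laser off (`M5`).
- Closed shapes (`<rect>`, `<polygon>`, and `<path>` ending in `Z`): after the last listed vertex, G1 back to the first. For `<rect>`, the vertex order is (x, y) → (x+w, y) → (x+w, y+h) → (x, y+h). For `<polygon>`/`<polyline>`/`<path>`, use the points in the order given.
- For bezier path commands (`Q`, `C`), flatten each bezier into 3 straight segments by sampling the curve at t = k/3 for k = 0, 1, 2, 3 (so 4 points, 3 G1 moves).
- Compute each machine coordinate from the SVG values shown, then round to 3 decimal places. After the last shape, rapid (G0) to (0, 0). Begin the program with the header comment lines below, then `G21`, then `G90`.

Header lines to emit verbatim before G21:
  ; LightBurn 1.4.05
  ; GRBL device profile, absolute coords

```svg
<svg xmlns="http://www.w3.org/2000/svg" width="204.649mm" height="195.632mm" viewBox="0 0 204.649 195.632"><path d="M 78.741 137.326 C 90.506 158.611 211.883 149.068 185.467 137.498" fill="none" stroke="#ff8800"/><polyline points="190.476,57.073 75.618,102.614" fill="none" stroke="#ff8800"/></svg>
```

viewBox `0 0 204.649 195.632` with mm width/height → 1 unit = 1 mm. Flip: y_m = 195.632 − y_svg.

**Shape 1** — `<path>` cubic bezier, stroke `#ff8800` → score (S567, F2091). Control points (SVG): P0=(78.741,137.326), P1=(90.506,158.611), P2=(211.883,149.068), P3=(185.467,137.498); sampled at t=k/3. Machine vertices: (78.741,58.306) → (117.510,46.230) → (172.152,48.306) → (185.467,58.134). Open path.

**Shape 2** — `<polyline>` line segment, stroke `#ff8800` → score (S567, F2091). Machine vertices: (190.476,138.559) → (75.618,93.018). Open path.

; LightBurn 1.4.05
; GRBL device profile, absolute coords
G21
G90
G0 X78.741 Y58.306
M4 S567
G1 X117.510 Y46.230 F2091
G1 X172.152 Y48.306 F2091
G1 X185.467 Y58.134 F2091
M5
G0 X190.476 Y138.559
M4 S567
G1 X75.618 Y93.018 F2091
M5
G0 X0.000 Y0.000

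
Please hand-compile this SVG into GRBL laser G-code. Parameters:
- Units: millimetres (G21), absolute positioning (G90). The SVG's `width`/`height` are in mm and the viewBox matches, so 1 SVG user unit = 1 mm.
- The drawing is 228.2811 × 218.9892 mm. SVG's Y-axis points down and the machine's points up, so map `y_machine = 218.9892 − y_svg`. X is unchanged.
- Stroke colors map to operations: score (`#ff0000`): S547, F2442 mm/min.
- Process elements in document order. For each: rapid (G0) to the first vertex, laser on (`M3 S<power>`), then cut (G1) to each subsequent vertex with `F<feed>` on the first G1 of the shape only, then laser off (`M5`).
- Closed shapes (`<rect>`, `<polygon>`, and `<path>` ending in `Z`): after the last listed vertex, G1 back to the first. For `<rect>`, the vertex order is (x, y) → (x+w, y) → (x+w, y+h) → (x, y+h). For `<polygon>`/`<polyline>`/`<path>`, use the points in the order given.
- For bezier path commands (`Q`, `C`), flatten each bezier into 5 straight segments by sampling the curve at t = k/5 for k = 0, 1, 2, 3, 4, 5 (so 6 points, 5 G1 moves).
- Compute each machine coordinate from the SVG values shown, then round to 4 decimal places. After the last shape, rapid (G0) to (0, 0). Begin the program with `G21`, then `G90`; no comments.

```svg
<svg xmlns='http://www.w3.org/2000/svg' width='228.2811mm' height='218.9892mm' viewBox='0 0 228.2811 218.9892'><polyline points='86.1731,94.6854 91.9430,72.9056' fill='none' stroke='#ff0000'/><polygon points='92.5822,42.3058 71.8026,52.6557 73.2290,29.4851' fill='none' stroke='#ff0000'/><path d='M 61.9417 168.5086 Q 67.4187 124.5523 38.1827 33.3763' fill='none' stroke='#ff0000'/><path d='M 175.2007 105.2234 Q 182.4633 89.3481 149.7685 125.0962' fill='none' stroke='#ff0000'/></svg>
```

G21
G90
G0 X86.1731 Y124.3038
M3 S547
G1 X91.9430 Y146.0836 F2442
M5
G0 X92.5822 Y176.6834
M3 S547
G1 X71.8026 Y166.3335 F2442
G1 X73.2290 Y189.5041
G1 X92.5822 Y176.6834
M5
G0 X61.9417 Y50.4806
M3 S547
G1 X62.7440 Y69.9519 F2442
G1 X60.7692 Y93.2008
G1 X56.0174 Y120.2273
G1 X48.4886 Y151.0313
G1 X38.1827 Y185.6129
M5
G0 X175.2007 Y113.7658
M3 S547
G1 X176.5074 Y118.0510 F2442
G1 X174.6176 Y118.2063
G1 X169.5312 Y114.2317
G1 X161.2481 Y106.1273
G1 X149.7685 Y93.8930
M5
G0 X0.0000 Y0.0000

viewBox `0 0 228.2811 218.9892` with mm width/height → 1 unit = 1 mm. Flip: y_m = 218.9892 − y_svg.

**Shape 1** — `<polyline>` line segment, stroke `#ff0000` → score (S547, F2442). Machine vertices: (86.1731,124.3038) → (91.9430,146.0836). Open path.

**Shape 2** — `<polygon>` regular polygon, stroke `#ff0000` → score (S547, F2442). Machine vertices: (92.5822,176.6834) → (71.8026,166.3335) → (73.2290,189.5041) → (92.5822,176.6834). Closed: final G1 returns to the first vertex.

**Shape 3** — `<path>` quadratic bezier, stroke `#ff0000` → score (S547, F2442). Control points (SVG): P0=(61.9417,168.5086), P1=(67.4187,124.5523), P2=(38.1827,33.3763); sampled at t=k/5. Machine vertices: (61.9417,50.4806) → (62.7440,69.9519) → (60.7692,93.2008) → (56.0174,120.2273) → (48.4886,151.0313) → (38.1827,185.6129). Open path.

**Shape 4** — `<path>` quadratic bezier, stroke `#ff0000` → score (S547, F2442). Control points (SVG): P0=(175.2007,105.2234), P1=(182.4633,89.3481), P2=(149.7685,125.0962); sampled at t=k/5. Machine vertices: (175.2007,113.7658) → (176.5074,118.0510) → (174.6176,118.2063) → (169.5312,114.2317) → (161.2481,106.1273) → (149.7685,93.8930). Open path.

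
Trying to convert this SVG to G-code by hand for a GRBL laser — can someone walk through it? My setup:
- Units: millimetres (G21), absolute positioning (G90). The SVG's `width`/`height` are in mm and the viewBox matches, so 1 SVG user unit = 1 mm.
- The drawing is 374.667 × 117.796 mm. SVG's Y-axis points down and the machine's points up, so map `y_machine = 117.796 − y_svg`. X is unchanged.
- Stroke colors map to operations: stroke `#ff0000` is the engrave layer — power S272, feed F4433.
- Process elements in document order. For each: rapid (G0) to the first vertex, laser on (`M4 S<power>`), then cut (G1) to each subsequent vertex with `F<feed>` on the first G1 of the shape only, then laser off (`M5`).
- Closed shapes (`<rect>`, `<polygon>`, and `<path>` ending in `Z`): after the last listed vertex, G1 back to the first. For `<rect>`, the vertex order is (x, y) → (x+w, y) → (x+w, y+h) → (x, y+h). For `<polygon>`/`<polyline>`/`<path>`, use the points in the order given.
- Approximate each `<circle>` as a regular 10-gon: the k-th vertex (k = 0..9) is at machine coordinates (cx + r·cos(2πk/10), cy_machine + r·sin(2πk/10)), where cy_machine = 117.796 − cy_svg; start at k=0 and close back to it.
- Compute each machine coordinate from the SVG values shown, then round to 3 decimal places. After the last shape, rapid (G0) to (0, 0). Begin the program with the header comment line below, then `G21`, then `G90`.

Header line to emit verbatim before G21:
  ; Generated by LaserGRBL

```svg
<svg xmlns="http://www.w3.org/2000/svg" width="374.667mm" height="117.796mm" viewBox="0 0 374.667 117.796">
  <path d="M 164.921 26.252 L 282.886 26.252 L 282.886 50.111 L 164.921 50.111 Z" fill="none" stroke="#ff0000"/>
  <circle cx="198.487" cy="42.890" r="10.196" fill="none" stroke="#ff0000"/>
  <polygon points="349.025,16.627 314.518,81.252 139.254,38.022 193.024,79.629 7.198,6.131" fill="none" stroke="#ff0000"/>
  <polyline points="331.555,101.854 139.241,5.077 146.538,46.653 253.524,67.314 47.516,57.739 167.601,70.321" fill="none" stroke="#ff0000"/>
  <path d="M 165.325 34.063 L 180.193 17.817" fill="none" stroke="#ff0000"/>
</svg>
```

; Generated by LaserGRBL
G21
G90
G0 X164.921 Y91.544
M4 S272
G1 X282.886 Y91.544 F4433
G1 X282.886 Y67.685
G1 X164.921 Y67.685
G1 X164.921 Y91.544
M5
G0 X208.683 Y74.906
M4 S272
G1 X206.736 Y80.899 F4433
G1 X201.638 Y84.603
G1 X195.336 Y84.603
G1 X190.238 Y80.899
G1 X188.291 Y74.906
G1 X190.238 Y68.913
G1 X195.336 Y65.209
G1 X201.638 Y65.209
G1 X206.736 Y68.913
G1 X208.683 Y74.906
M5
G0 X349.025 Y101.169
M4 S272
G1 X314.518 Y36.544 F4433
G1 X139.254 Y79.774
G1 X193.024 Y38.167
G1 X7.198 Y111.665
G1 X349.025 Y101.169
M5
G0 X331.555 Y15.942
M4 S272
G1 X139.241 Y112.719 F4433
G1 X146.538 Y71.143
G1 X253.524 Y50.482
G1 X47.516 Y60.057
G1 X167.601 Y47.475
M5
G0 X165.325 Y83.733
M4 S272
G1 X180.193 Y99.979 F4433
M5
G0 X0.000 Y0.000

viewBox `0 0 374.667 117.796` with mm width/height → 1 unit = 1 mm. Flip: y_m = 117.796 − y_svg.

**Shape 1** — `<path>` rectangle, stroke `#ff0000` → engrave (S272, F4433). Machine vertices: (164.921,91.544) → (282.886,91.544) → (282.886,67.685) → (164.921,67.685) → (164.921,91.544). Closed: final G1 returns to the first vertex.

**Shape 2** — `<circle>` circle, stroke `#ff0000` → engrave (S272, F4433). Machine vertices: (208.683,74.906) → (206.736,80.899) → (201.638,84.603) → (195.336,84.603) → (190.238,80.899) → (188.291,74.906) → (190.238,68.913) → (195.336,65.209) → (201.638,65.209) → (206.736,68.913) → (208.683,74.906). Closed: final G1 returns to the first vertex.

**Shape 3** — `<polygon>` closed polygon, stroke `#ff0000` → engrave (S272, F4433). Machine vertices: (349.025,101.169) → (314.518,36.544) → (139.254,79.774) → (193.024,38.167) → (7.198,111.665) → (349.025,101.169). Closed: final G1 returns to the first vertex.

**Shape 4** — `<polyline>` open polyline, stroke `#ff0000` → engrave (S272, F4433). Machine vertices: (331.555,15.942) → (139.241,112.719) → (146.538,71.143) → (253.524,50.482) → (47.516,60.057) → (167.601,47.475). Open path.

**Shape 5** — `<path>` line segment, stroke `#ff0000` → engrave (S272, F4433). Machine vertices: (165.325,83.733) → (180.193,99.979). Open path.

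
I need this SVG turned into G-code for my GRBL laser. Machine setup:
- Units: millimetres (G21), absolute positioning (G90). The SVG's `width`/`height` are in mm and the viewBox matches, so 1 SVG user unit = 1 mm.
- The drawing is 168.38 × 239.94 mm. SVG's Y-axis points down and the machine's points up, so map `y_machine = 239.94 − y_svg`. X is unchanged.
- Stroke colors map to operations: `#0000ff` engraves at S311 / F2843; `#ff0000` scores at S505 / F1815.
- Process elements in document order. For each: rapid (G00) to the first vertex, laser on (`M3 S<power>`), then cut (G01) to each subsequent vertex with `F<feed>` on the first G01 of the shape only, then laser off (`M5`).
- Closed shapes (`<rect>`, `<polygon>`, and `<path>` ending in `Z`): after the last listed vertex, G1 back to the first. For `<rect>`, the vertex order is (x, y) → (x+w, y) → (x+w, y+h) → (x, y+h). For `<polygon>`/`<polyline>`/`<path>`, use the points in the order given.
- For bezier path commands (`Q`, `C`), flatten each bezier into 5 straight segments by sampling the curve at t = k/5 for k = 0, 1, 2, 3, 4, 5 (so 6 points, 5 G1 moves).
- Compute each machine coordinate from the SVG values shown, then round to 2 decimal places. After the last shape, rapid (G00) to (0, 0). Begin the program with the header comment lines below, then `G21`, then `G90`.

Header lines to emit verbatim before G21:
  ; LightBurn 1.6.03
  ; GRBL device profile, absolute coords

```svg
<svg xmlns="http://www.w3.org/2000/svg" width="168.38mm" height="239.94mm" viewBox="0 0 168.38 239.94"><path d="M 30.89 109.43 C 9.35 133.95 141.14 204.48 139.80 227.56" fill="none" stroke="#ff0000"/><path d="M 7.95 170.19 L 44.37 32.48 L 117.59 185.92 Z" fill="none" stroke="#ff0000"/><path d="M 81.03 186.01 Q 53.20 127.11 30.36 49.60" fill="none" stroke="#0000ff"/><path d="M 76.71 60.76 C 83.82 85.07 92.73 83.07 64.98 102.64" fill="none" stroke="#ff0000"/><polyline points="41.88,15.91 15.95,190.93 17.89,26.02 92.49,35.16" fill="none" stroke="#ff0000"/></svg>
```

1 u = 1 mm; y_m = 239.94 − y.

[1] `<path>` cubic bezier, #ff0000→score S505 F1815: (30.89,130.51) → (34.07,111.02) → (60.31,84.98) → (95.84,56.87) → (126.92,31.17) → (139.80,12.38)

[2] `<path>` closed polygon, #ff0000→score S505 F1815: (7.95,69.75) → (44.37,207.46) → (117.59,54.02) → (7.95,69.75) (closed)

[3] `<path>` quadratic bezier, #0000ff→engrave S311 F2843: (81.03,53.93) → (70.10,78.23) → (59.56,104.03) → (49.43,131.31) → (39.70,160.08) → (30.36,190.34)

[4] `<path>` cubic bezier, #ff0000→score S505 F1815: (76.71,179.18) → (80.88,167.37) → (83.64,159.57) → (83.14,153.49) → (77.54,146.84) → (64.98,137.30)

[5] `<polyline>` open polyline, #ff0000→score S505 F1815: (41.88,224.03) → (15.95,49.01) → (17.89,213.92) → (92.49,204.78)

; LightBurn 1.6.03
; GRBL device profile, absolute coords
G21
G90
G00 X30.89 Y130.51
M3 S505
G01 X34.07 Y111.02 F1815
G01 X60.31 Y84.98
G01 X95.84 Y56.87
G01 X126.92 Y31.17
G01 X139.80 Y12.38
M5
G00 X7.95 Y69.75
M3 S505
G01 X44.37 Y207.46 F1815
G01 X117.59 Y54.02
G01 X7.95 Y69.75
M5
G00 X81.03 Y53.93
M3 S311
G01 X70.10 Y78.23 F2843
G01 X59.56 Y104.03
G01 X49.43 Y131.31
G01 X39.70 Y160.08
G01 X30.36 Y190.34
M5
G00 X76.71 Y179.18
M3 S505
G01 X80.88 Y167.37 F1815
G01 X83.64 Y159.57
G01 X83.14 Y153.49
G01 X77.54 Y146.84
G01 X64.98 Y137.30
M5
G00 X41.88 Y224.03
M3 S505
G01 X15.95 Y49.01 F1815
G01 X17.89 Y213.92
G01 X92.49 Y204.78
M5
G00 X0.00 Y0.00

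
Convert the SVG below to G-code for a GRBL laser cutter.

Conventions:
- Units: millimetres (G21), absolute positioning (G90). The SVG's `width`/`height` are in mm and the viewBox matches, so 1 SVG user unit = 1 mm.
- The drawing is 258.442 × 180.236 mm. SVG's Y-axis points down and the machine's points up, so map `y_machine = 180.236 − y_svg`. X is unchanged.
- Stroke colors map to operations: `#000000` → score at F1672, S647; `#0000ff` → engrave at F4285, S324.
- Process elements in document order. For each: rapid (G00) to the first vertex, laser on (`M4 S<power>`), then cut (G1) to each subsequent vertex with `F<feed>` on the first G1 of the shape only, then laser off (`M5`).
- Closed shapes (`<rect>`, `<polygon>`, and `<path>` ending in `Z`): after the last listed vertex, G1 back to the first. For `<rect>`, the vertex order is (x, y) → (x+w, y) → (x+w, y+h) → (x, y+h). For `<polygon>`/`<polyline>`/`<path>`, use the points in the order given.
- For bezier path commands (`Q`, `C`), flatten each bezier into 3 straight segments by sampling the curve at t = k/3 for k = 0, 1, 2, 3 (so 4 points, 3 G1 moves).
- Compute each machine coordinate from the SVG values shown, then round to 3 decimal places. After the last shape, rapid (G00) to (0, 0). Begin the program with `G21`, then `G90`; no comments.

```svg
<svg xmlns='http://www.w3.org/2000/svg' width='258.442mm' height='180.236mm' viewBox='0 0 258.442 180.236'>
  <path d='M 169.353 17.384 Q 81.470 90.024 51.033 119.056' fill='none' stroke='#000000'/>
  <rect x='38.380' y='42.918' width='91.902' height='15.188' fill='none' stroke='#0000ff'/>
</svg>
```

G21
G90
G00 X169.353 Y162.852
M4 S647
G1 X117.147 Y119.271 F1672
G1 X77.707 Y85.380
G1 X51.033 Y61.180
M5
G00 X38.380 Y137.318
M4 S324
G1 X130.282 Y137.318 F4285
G1 X130.282 Y122.130
G1 X38.380 Y122.130
G1 X38.380 Y137.318
M5
G00 X0.000 Y0.000

Since the viewBox matches the mm dimensions, user units are millimetres directly. The only transform is the Y-flip y_m = 180.236 − y_svg.

Shape 1 is a quadratic bezier drawn with `<path>`. Its stroke #000000 means score at S647, F1672. After flipping Y the toolpath is (169.353,162.852) → (117.147,119.271) → (77.707,85.380) → (51.033,61.180).

Shape 2 is a rectangle drawn with `<rect>`. Its stroke #0000ff means engrave at S324, F4285. After flipping Y the toolpath is (38.380,137.318) → (130.282,137.318) → (130.282,122.130) → (38.380,122.130) → (38.380,137.318), returning to the start.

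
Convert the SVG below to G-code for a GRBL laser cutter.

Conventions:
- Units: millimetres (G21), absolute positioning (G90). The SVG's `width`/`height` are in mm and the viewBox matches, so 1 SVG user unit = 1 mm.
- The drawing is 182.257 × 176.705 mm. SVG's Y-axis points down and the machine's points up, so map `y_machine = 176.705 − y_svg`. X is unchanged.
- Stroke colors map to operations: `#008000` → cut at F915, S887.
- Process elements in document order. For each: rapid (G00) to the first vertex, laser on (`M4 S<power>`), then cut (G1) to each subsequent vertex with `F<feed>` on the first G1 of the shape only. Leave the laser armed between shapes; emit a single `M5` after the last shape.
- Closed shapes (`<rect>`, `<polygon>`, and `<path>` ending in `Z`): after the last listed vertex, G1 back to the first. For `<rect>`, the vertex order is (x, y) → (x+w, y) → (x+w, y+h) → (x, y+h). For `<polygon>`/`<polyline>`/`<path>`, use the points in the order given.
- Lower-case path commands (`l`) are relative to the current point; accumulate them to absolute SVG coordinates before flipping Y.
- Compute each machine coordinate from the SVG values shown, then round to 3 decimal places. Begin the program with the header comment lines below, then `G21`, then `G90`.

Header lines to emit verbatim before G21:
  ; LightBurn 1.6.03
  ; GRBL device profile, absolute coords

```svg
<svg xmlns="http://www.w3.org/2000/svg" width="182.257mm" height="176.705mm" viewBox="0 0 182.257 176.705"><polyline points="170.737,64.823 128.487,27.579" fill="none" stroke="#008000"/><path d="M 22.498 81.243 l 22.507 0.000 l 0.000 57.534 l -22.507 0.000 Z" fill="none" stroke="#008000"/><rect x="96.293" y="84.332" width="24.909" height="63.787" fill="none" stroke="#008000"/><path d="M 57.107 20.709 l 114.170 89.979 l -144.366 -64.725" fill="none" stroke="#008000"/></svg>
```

; LightBurn 1.6.03
; GRBL device profile, absolute coords
G21
G90
G00 X170.737 Y111.882
M4 S887
G1 X128.487 Y149.126 F915
G00 X22.498 Y95.462
M4 S887
G1 X45.005 Y95.462 F915
G1 X45.005 Y37.928
G1 X22.498 Y37.928
G1 X22.498 Y95.462
G00 X96.293 Y92.373
M4 S887
G1 X121.202 Y92.373 F915
G1 X121.202 Y28.586
G1 X96.293 Y28.586
G1 X96.293 Y92.373
G00 X57.107 Y155.996
M4 S887
G1 X171.277 Y66.017 F915
G1 X26.911 Y130.742
M5

1 u = 1 mm; y_m = 176.705 − y.

[1] `<polyline>` line segment, #008000→cut S887 F915: (170.737,111.882) → (128.487,149.126)

[2] `<path>` rectangle, #008000→cut S887 F915: (22.498,95.462) → (45.005,95.462) → (45.005,37.928) → (22.498,37.928) → (22.498,95.462) (closed)

[3] `<rect>` rectangle, #008000→cut S887 F915: (96.293,92.373) → (121.202,92.373) → (121.202,28.586) → (96.293,28.586) → (96.293,92.373) (closed)

[4] `<path>` open polyline, #008000→cut S887 F915: (57.107,155.996) → (171.277,66.017) → (26.911,130.742)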